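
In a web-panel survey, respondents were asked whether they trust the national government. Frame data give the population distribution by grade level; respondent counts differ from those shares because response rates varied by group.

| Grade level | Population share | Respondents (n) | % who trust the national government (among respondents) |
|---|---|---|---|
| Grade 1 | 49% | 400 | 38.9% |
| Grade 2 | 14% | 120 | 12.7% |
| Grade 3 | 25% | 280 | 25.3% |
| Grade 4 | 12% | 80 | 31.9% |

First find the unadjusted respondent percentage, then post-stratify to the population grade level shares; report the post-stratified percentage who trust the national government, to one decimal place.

Without adjustment, the pooled respondent share is:
  (400/880)×38.9 + (120/880)×12.7 + (280/880)×25.3 + (80/880)×31.9 = 30.3636%
Post-stratifying to population shares instead:
  0.49×38.9 + 0.14×12.7 + 0.25×25.3 + 0.12×31.9 = 30.992%

31.0%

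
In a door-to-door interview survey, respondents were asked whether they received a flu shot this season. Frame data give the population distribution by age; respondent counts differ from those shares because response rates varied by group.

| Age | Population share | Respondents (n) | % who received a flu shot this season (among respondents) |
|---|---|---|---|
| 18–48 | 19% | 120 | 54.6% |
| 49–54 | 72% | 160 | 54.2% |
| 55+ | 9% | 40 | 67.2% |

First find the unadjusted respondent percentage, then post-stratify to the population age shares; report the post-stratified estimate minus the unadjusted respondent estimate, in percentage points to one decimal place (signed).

Without adjustment, the pooled respondent share is:
  (120/320)×54.6 + (160/320)×54.2 + (40/320)×67.2 = 55.975%
Reweighting by population age shares:
  0.19×54.6 + 0.72×54.2 + 0.09×67.2 = 55.446%
Difference = 55.446 − 55.975 = -0.529 pp.

-0.5 percentage points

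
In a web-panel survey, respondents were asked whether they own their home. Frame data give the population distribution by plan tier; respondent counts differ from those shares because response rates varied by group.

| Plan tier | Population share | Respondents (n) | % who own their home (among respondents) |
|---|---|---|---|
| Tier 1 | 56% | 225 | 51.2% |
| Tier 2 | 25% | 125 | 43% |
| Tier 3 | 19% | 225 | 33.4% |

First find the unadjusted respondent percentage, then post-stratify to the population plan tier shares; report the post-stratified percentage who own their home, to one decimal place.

Unadjusted (pooled respondent) estimate weights by respondent counts:
  (225/575)×51.2 + (125/575)×43 + (225/575)×33.4 = 42.4522%
Post-stratifying to population shares instead:
  0.56×51.2 + 0.25×43 + 0.19×33.4 = 45.768%

45.8%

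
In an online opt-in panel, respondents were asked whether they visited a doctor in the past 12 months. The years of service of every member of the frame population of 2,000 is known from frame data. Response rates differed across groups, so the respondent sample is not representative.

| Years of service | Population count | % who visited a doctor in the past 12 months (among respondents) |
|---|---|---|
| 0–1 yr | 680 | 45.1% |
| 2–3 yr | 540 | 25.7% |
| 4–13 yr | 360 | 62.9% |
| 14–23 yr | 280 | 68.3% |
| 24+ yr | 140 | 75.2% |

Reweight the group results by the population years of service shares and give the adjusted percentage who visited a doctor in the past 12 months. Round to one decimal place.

Post-stratification weights by population share, not respondent share:
  0–1 yr: (680/2,000) × 45.1 = 15.334
  2–3 yr: (540/2,000) × 25.7 = 6.939
  4–13 yr: (360/2,000) × 62.9 = 11.322
  14–23 yr: (280/2,000) × 68.3 = 9.562
  24+ yr: (140/2,000) × 75.2 = 5.264
Post-stratified estimate = 48.421 → 48.4%.

48.4%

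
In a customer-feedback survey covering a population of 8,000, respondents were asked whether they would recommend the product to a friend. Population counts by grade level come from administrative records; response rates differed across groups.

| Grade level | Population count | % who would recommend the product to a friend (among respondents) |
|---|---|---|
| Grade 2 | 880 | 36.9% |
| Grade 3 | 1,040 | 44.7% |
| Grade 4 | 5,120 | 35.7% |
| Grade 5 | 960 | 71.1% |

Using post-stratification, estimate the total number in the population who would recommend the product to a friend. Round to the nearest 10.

Apply each group's respondent rate to its population count:
  Grade 2: 880 × 36.9% = 324.72
  Grade 3: 1,040 × 44.7% = 464.88
  Grade 4: 5,120 × 35.7% = 1827.84
  Grade 5: 960 × 71.1% = 682.56
Estimated total = 3300 → 3,300.

3,300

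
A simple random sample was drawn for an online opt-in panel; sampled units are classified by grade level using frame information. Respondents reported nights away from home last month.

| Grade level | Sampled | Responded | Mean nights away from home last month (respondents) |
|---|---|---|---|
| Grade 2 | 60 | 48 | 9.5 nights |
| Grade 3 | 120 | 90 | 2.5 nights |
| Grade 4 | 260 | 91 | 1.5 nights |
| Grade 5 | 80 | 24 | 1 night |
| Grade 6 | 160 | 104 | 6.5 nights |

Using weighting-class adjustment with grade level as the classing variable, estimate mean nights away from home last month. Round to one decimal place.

3.5

Class response rates: Grade 2 48/60 = 80%, Grade 3 90/120 = 75%, Grade 4 91/260 = 35%, Grade 5 24/80 = 30%, Grade 6 104/160 = 65%.
With weight = n_sampled/n_responded per class, the weighted class total is n_sampled:
  Grade 2: 60 × 9.5 = 570
  Grade 3: 120 × 2.5 = 300
  Grade 4: 260 × 1.5 = 390
  Grade 5: 80 × 1 = 80
  Grade 6: 160 × 6.5 = 1040
Adjusted estimate = 2380 / 680 = 3.5 → 3.5.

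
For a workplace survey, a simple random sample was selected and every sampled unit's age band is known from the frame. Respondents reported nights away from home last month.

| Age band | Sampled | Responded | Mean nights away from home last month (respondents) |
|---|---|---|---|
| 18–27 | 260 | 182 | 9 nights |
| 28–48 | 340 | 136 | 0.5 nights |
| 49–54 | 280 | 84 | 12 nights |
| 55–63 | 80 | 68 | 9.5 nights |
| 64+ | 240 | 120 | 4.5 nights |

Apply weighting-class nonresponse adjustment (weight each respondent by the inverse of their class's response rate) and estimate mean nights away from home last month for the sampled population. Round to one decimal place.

Class response rates: 18–27 182/260 = 70%, 28–48 136/340 = 40%, 49–54 84/280 = 30%, 55–63 68/80 = 85%, 64+ 120/240 = 50%.
Inverse-response-rate weighting restores each class to its sampled count, so class totals weight by n_sampled:
  18–27: 260 × 9 = 2340
  28–48: 340 × 0.5 = 170
  49–54: 280 × 12 = 3360
  55–63: 80 × 9.5 = 760
  64+: 240 × 4.5 = 1080
Adjusted estimate = 7710 / 1,200 = 6.425 → 6.4.

6.4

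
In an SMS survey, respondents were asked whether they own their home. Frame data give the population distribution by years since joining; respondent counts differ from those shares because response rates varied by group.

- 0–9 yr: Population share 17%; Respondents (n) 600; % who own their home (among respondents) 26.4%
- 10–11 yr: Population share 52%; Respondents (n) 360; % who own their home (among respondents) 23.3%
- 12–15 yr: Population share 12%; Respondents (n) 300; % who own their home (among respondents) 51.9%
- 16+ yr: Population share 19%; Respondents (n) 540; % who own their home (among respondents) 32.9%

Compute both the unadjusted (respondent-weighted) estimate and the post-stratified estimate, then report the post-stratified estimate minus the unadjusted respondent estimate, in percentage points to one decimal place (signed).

Naive respondent-only estimate (weights = respondent counts):
  (600/1800)×26.4 + (360/1800)×23.3 + (300/1800)×51.9 + (540/1800)×32.9 = 31.98%
Post-stratifying to population shares instead:
  0.17×26.4 + 0.52×23.3 + 0.12×51.9 + 0.19×32.9 = 29.083%
Difference = 29.083 − 31.98 = -2.897 pp.

-2.9 percentage points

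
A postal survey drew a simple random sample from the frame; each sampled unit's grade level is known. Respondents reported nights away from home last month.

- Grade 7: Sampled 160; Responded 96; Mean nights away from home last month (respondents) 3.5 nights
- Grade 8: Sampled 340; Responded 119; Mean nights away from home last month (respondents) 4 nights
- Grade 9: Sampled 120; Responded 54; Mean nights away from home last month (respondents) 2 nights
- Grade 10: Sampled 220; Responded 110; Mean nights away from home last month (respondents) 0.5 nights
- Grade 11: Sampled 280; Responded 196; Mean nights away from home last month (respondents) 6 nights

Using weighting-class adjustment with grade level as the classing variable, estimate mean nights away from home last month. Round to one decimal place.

Response rates by class: Grade 7 96/160 = 60%, Grade 8 119/340 = 35%, Grade 9 54/120 = 45%, Grade 10 110/220 = 50%, Grade 11 196/280 = 70%.
With weight = n_sampled/n_responded per class, the weighted class total is n_sampled:
  Grade 7: 160 × 3.5 = 560
  Grade 8: 340 × 4 = 1360
  Grade 9: 120 × 2 = 240
  Grade 10: 220 × 0.5 = 110
  Grade 11: 280 × 6 = 1680
Adjusted estimate = 3950 / 1,120 = 3.52679 → 3.5.

3.5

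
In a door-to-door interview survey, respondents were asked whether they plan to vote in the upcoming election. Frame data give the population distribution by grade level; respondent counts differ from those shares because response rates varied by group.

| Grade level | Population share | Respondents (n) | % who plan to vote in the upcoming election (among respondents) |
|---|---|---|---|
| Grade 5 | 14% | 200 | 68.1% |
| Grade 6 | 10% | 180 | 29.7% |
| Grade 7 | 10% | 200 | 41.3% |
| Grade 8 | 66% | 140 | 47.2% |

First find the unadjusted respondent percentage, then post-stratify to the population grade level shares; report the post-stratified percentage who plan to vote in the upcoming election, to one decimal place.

Unadjusted (pooled respondent) estimate weights by respondent counts:
  (200/720)×68.1 + (180/720)×29.7 + (200/720)×41.3 + (140/720)×47.2 = 46.9917%
Post-stratifying to population shares instead:
  0.14×68.1 + 0.1×29.7 + 0.1×41.3 + 0.66×47.2 = 47.786%

47.8%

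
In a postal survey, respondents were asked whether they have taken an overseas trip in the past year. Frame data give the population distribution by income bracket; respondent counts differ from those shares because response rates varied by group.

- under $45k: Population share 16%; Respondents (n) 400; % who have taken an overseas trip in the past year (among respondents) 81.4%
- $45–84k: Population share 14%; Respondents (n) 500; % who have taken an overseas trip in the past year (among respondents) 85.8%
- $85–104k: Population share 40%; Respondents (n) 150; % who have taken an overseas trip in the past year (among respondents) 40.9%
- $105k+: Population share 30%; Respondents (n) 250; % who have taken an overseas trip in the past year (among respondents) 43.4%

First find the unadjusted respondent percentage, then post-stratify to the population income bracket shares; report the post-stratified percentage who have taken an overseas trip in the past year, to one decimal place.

Without adjustment, the pooled respondent share is:
  (400/1300)×81.4 + (500/1300)×85.8 + (150/1300)×40.9 + (250/1300)×43.4 = 71.1115%
Post-stratifying to population shares instead:
  0.16×81.4 + 0.14×85.8 + 0.4×40.9 + 0.3×43.4 = 54.416%

54.4%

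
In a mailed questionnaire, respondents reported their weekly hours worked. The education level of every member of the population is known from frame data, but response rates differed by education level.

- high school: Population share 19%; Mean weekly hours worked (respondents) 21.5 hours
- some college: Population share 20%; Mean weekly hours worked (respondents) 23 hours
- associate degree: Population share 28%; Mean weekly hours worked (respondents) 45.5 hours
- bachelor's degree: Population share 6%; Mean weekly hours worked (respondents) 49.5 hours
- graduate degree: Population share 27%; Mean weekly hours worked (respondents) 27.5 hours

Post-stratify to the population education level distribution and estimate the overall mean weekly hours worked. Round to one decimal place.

31.8

Post-stratification weights by population share, not respondent share:
  high school: 0.19 × 21.5 = 4.085
  some college: 0.2 × 23 = 4.6
  associate degree: 0.28 × 45.5 = 12.74
  bachelor's degree: 0.06 × 49.5 = 2.97
  graduate degree: 0.27 × 27.5 = 7.425
Post-stratified estimate = 31.82 → 31.8.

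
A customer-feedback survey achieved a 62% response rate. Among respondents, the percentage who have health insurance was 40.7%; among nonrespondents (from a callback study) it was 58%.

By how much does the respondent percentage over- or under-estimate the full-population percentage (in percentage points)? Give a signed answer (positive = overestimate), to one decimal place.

Nonresponse fraction = 1 − 0.62 = 0.38.
Bias = (nonresponse fraction) × (respondent percentage − nonrespondent percentage)
     = 0.38 × (40.7 − 58) = 0.38 × -17.3 = -6.574.

-6.6 percentage points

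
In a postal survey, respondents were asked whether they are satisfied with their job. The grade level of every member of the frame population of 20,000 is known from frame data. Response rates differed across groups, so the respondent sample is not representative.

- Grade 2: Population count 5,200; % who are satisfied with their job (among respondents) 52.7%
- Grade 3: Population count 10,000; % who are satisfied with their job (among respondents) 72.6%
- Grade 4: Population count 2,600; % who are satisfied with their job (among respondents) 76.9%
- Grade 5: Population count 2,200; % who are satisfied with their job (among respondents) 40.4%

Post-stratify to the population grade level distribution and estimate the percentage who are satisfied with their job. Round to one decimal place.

64.4%

Each cell contributes population-share × respondent value:
  Grade 2: (5,200/20,000) × 52.7 = 13.702
  Grade 3: (10,000/20,000) × 72.6 = 36.3
  Grade 4: (2,600/20,000) × 76.9 = 9.997
  Grade 5: (2,200/20,000) × 40.4 = 4.444
Post-stratified estimate = 64.443 → 64.4%.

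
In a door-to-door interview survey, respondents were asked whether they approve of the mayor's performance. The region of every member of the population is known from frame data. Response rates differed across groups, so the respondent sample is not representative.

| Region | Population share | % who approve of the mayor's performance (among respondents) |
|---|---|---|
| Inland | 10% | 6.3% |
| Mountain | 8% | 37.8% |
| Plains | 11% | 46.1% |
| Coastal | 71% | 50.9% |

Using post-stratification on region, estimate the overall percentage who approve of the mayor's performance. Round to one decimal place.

44.9%

Reweight to the known region distribution:
  Inland: 0.1 × 6.3 = 0.63
  Mountain: 0.08 × 37.8 = 3.024
  Plains: 0.11 × 46.1 = 5.071
  Coastal: 0.71 × 50.9 = 36.139
Post-stratified estimate = 44.864 → 44.9%.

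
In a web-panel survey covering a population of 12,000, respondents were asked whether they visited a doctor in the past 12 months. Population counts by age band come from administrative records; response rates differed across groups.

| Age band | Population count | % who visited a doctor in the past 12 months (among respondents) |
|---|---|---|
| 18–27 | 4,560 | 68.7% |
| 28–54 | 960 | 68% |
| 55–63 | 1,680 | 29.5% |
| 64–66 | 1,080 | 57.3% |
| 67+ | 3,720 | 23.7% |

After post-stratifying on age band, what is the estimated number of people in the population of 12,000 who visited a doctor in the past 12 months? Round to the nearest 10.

5,780

Each cell contributes its population count × the respondent rate:
  18–27: 4,560 × 68.7% = 3132.72
  28–54: 960 × 68% = 652.8
  55–63: 1,680 × 29.5% = 495.6
  64–66: 1,080 × 57.3% = 618.84
  67+: 3,720 × 23.7% = 881.64
Estimated total = 5781.6 → 5,780.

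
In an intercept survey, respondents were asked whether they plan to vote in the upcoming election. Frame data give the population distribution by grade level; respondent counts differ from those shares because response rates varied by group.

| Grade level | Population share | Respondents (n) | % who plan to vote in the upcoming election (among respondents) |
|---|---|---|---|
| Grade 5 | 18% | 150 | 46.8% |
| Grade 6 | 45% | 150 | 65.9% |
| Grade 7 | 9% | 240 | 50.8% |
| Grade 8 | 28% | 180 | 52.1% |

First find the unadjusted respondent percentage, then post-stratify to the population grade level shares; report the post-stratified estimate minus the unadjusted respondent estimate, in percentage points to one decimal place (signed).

+3.8 percentage points

Unadjusted (pooled respondent) estimate weights by respondent counts:
  (150/720)×46.8 + (150/720)×65.9 + (240/720)×50.8 + (180/720)×52.1 = 53.4375%
Post-stratifying to population shares instead:
  0.18×46.8 + 0.45×65.9 + 0.09×50.8 + 0.28×52.1 = 57.239%
Difference = 57.239 − 53.4375 = 3.8015 pp.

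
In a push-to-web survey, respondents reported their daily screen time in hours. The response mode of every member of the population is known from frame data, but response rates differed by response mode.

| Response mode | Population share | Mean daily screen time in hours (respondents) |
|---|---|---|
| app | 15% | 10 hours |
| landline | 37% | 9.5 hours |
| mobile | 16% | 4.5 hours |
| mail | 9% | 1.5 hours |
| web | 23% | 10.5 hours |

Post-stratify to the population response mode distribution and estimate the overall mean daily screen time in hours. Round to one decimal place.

Post-stratification weights by population share, not respondent share:
  app: 0.15 × 10 = 1.5
  landline: 0.37 × 9.5 = 3.515
  mobile: 0.16 × 4.5 = 0.72
  mail: 0.09 × 1.5 = 0.135
  web: 0.23 × 10.5 = 2.415
Post-stratified estimate = 8.285 → 8.3.

8.3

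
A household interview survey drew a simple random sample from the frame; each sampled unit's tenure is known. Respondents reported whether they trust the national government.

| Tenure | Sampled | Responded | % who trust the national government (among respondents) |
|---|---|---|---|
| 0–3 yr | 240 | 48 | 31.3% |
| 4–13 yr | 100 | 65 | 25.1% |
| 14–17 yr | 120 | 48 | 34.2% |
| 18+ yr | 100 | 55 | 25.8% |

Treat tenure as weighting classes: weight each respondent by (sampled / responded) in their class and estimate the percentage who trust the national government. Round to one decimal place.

Response rates by class: 0–3 yr 48/240 = 20%, 4–13 yr 65/100 = 65%, 14–17 yr 48/120 = 40%, 18+ yr 55/100 = 55%.
Weighting each respondent by the inverse class response rate inflates each class back to its sampled size, so the class weight is n_sampled:
  0–3 yr: 240 × 31.3 = 7512
  4–13 yr: 100 × 25.1 = 2510
  14–17 yr: 120 × 34.2 = 4104
  18+ yr: 100 × 25.8 = 2580
Adjusted estimate = 16,706 / 560 = 29.8321 → 29.8%.

29.8%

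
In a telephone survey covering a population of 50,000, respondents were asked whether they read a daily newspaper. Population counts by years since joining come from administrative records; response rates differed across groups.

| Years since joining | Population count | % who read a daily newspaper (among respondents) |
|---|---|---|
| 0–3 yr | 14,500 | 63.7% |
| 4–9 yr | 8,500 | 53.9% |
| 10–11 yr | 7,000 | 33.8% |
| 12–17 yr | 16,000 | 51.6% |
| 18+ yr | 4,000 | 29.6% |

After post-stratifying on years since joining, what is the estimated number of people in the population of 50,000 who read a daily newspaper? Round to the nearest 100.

Estimated count per cell = population count × respondent percentage:
  0–3 yr: 14,500 × 63.7% = 9236.5
  4–9 yr: 8,500 × 53.9% = 4581.5
  10–11 yr: 7,000 × 33.8% = 2366
  12–17 yr: 16,000 × 51.6% = 8256
  18+ yr: 4,000 × 29.6% = 1184
Estimated total = 25,624 → 25,600.

25,600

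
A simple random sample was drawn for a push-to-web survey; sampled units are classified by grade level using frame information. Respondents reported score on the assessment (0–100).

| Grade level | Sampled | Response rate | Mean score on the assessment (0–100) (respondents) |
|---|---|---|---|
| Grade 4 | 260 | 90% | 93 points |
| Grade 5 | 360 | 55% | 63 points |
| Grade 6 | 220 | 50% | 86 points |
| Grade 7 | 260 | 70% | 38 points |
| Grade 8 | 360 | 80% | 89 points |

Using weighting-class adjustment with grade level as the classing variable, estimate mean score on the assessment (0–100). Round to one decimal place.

73.8

With weight = n_sampled/n_responded per class, the weighted class total is n_sampled:
  Grade 4: 260 × 93 = 24,180
  Grade 5: 360 × 63 = 22,680
  Grade 6: 220 × 86 = 18,920
  Grade 7: 260 × 38 = 9880
  Grade 8: 360 × 89 = 32,040
Adjusted estimate = 107,700 / 1,460 = 73.7671 → 73.8.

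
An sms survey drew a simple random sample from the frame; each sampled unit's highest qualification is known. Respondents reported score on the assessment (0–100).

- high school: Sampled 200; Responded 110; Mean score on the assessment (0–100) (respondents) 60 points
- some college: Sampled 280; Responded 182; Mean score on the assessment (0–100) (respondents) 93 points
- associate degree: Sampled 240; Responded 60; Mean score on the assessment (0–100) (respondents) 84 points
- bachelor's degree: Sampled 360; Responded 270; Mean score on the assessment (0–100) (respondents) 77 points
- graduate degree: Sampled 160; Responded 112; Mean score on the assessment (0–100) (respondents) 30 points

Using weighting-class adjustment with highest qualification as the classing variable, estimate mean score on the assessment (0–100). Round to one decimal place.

Response rates by class: high school 110/200 = 55%, some college 182/280 = 65%, associate degree 60/240 = 25%, bachelor's degree 270/360 = 75%, graduate degree 112/160 = 70%.
Inverse-response-rate weighting restores each class to its sampled count, so class totals weight by n_sampled:
  high school: 200 × 60 = 12,000
  some college: 280 × 93 = 26,040
  associate degree: 240 × 84 = 20,160
  bachelor's degree: 360 × 77 = 27,720
  graduate degree: 160 × 30 = 4800
Adjusted estimate = 90,720 / 1,240 = 73.1613 → 73.2.

73.2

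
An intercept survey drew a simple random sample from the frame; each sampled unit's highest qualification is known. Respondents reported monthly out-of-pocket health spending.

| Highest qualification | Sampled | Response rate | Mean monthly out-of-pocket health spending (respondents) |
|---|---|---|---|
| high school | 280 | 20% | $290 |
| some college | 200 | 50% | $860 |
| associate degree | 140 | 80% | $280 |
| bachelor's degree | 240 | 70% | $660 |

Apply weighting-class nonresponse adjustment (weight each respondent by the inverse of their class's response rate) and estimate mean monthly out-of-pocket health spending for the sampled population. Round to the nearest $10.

With weight = n_sampled/n_responded per class, the weighted class total is n_sampled:
  high school: 280 × 290 = 81,200
  some college: 200 × 860 = 172,000
  associate degree: 140 × 280 = 39,200
  bachelor's degree: 240 × 660 = 158,400
Adjusted estimate = 450,800 / 860 = 524.186 → $520.

$520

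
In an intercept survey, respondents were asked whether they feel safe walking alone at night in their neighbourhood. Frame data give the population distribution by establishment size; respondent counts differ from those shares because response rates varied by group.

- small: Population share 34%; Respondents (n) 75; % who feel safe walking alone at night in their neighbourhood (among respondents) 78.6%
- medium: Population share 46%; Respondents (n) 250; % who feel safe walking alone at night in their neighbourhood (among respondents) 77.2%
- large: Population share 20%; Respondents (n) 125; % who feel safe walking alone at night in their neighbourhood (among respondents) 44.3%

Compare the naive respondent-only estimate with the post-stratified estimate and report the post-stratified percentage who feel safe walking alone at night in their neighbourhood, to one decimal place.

71.1%

Without adjustment, the pooled respondent share is:
  (75/450)×78.6 + (250/450)×77.2 + (125/450)×44.3 = 68.2944%
Reweighting by population establishment size shares:
  0.34×78.6 + 0.46×77.2 + 0.2×44.3 = 71.096%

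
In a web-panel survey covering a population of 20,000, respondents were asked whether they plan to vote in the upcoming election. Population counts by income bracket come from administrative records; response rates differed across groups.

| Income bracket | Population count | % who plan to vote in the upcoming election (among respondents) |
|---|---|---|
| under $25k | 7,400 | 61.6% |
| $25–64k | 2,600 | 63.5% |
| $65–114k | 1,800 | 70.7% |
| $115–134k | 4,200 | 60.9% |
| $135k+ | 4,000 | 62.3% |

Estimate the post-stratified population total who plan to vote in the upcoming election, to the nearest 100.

Estimated count per cell = population count × respondent percentage:
  under $25k: 7,400 × 61.6% = 4558.4
  $25–64k: 2,600 × 63.5% = 1651
  $65–114k: 1,800 × 70.7% = 1272.6
  $115–134k: 4,200 × 60.9% = 2557.8
  $135k+: 4,000 × 62.3% = 2492
Estimated total = 12531.8 → 12,500.

12,500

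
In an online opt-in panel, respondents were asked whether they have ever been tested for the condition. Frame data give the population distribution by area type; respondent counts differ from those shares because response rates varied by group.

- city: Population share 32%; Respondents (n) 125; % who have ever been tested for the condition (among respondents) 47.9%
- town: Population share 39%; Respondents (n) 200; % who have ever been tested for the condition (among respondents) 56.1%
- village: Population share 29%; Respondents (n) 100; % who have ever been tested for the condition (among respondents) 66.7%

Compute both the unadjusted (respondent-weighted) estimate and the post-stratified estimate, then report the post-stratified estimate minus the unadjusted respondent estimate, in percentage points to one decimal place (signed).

+0.4 percentage points

Naive respondent-only estimate (weights = respondent counts):
  (125/425)×47.9 + (200/425)×56.1 + (100/425)×66.7 = 56.1824%
Reweighting by population area type shares:
  0.32×47.9 + 0.39×56.1 + 0.29×66.7 = 56.55%
Difference = 56.55 − 56.1824 = 0.3676 pp.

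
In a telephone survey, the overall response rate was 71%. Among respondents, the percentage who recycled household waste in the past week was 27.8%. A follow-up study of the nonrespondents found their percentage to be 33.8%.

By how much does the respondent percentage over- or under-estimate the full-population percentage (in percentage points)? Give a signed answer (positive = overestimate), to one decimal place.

Nonresponse fraction = 1 − 0.71 = 0.29.
Bias = (nonresponse fraction) × (respondent percentage − nonrespondent percentage)
     = 0.29 × (27.8 − 33.8) = 0.29 × -6 = -1.74.

-1.7 percentage points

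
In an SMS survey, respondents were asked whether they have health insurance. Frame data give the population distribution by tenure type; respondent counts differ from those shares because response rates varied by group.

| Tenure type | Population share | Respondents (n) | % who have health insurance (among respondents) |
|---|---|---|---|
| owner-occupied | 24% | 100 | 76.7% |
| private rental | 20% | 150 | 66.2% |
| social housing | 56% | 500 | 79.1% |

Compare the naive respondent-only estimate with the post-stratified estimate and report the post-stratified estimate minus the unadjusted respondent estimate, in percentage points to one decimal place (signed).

Naive respondent-only estimate (weights = respondent counts):
  (100/750)×76.7 + (150/750)×66.2 + (500/750)×79.1 = 76.2%
Post-stratified estimate weights by population shares:
  0.24×76.7 + 0.2×66.2 + 0.56×79.1 = 75.944%
Difference = 75.944 − 76.2 = -0.256 pp.

-0.3 percentage points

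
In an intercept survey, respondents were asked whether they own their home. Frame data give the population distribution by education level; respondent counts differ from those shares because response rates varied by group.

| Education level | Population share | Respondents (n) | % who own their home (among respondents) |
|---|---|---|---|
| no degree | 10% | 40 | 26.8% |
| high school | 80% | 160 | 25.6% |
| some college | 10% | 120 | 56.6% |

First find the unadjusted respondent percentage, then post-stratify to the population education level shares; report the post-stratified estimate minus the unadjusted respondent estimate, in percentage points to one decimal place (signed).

Naive respondent-only estimate (weights = respondent counts):
  (40/320)×26.8 + (160/320)×25.6 + (120/320)×56.6 = 37.375%
Post-stratifying to population shares instead:
  0.1×26.8 + 0.8×25.6 + 0.1×56.6 = 28.82%
Difference = 28.82 − 37.375 = -8.555 pp.

-8.6 percentage points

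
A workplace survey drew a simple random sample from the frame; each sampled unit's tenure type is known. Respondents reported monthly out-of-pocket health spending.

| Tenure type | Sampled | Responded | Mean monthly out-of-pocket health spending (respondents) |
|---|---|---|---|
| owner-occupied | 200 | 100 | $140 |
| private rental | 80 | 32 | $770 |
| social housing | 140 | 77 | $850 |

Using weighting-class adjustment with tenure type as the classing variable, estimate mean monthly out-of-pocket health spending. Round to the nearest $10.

$500

Response rates by class: owner-occupied 100/200 = 50%, private rental 32/80 = 40%, social housing 77/140 = 55%.
Inverse-response-rate weighting restores each class to its sampled count, so class totals weight by n_sampled:
  owner-occupied: 200 × 140 = 28,000
  private rental: 80 × 770 = 61,600
  social housing: 140 × 850 = 119,000
Adjusted estimate = 208,600 / 420 = 496.667 → $500.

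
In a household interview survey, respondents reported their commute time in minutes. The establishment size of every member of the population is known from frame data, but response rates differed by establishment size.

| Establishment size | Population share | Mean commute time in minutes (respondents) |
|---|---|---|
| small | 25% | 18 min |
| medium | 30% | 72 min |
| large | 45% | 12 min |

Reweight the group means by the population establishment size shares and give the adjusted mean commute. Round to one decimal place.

31.5

Weight each group's respondent value by its population share:
  small: 0.25 × 18 = 4.5
  medium: 0.3 × 72 = 21.6
  large: 0.45 × 12 = 5.4
Post-stratified estimate = 31.5 → 31.5.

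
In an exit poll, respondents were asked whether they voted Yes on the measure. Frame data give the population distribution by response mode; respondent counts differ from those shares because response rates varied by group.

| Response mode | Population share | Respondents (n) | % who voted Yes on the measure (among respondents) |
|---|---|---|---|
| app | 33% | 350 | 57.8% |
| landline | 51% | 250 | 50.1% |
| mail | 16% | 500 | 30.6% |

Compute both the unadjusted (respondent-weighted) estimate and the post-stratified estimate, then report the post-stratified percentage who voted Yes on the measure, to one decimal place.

Without adjustment, the pooled respondent share is:
  (350/1100)×57.8 + (250/1100)×50.1 + (500/1100)×30.6 = 43.6864%
Post-stratifying to population shares instead:
  0.33×57.8 + 0.51×50.1 + 0.16×30.6 = 49.521%

49.5%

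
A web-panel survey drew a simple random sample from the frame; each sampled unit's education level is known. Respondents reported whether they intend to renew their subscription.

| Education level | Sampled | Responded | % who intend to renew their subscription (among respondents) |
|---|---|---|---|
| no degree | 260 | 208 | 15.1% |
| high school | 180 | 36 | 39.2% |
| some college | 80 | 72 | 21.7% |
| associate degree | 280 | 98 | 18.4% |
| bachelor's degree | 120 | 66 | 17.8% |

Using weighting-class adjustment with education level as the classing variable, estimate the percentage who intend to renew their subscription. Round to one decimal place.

Response rates by class: no degree 208/260 = 80%, high school 36/180 = 20%, some college 72/80 = 90%, associate degree 98/280 = 35%, bachelor's degree 66/120 = 55%.
Each respondent's weight = sampled/responded in their class; summing within a class gives n_sampled, so:
  no degree: 260 × 15.1 = 3926
  high school: 180 × 39.2 = 7056
  some college: 80 × 21.7 = 1736
  associate degree: 280 × 18.4 = 5152
  bachelor's degree: 120 × 17.8 = 2136
Adjusted estimate = 20,006 / 920 = 21.7457 → 21.7%.

21.7%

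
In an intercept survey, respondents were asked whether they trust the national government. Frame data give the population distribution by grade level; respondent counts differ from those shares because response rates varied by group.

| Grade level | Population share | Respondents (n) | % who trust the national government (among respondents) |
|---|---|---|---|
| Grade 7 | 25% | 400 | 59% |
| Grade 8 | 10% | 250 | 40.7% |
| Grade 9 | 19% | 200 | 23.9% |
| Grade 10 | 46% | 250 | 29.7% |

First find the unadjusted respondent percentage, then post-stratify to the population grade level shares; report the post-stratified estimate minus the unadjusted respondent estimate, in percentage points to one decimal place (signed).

-4.8 percentage points

Without adjustment, the pooled respondent share is:
  (400/1100)×59 + (250/1100)×40.7 + (200/1100)×23.9 + (250/1100)×29.7 = 41.8%
Post-stratifying to population shares instead:
  0.25×59 + 0.1×40.7 + 0.19×23.9 + 0.46×29.7 = 37.023%
Difference = 37.023 − 41.8 = -4.777 pp.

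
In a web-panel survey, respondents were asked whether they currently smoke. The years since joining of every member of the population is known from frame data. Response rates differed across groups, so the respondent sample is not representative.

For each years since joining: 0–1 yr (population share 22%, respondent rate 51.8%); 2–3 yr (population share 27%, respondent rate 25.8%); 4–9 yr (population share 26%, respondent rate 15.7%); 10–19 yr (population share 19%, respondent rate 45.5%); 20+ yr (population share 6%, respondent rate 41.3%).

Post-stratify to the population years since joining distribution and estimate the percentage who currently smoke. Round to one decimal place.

33.6%

Post-stratification weights by population share, not respondent share:
  0–1 yr: 0.22 × 51.8 = 11.396
  2–3 yr: 0.27 × 25.8 = 6.966
  4–9 yr: 0.26 × 15.7 = 4.082
  10–19 yr: 0.19 × 45.5 = 8.645
  20+ yr: 0.06 × 41.3 = 2.478
Post-stratified estimate = 33.567 → 33.6%.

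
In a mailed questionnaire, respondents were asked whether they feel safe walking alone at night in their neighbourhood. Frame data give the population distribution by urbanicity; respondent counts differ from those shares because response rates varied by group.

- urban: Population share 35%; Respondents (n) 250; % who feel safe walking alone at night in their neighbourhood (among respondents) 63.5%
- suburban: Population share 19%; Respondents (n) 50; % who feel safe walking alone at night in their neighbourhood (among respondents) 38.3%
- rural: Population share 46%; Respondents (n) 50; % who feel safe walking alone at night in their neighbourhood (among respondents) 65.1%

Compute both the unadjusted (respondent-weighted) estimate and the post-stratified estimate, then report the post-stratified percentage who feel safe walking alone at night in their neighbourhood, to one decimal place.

59.4%

Naive respondent-only estimate (weights = respondent counts):
  (250/350)×63.5 + (50/350)×38.3 + (50/350)×65.1 = 60.1286%
Post-stratifying to population shares instead:
  0.35×63.5 + 0.19×38.3 + 0.46×65.1 = 59.448%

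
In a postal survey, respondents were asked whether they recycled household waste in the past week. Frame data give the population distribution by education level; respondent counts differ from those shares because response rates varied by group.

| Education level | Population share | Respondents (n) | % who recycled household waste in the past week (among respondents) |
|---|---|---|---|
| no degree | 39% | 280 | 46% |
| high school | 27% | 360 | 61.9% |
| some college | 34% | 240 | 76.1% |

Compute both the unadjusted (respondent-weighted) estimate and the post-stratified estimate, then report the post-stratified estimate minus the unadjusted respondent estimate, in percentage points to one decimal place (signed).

-0.2 percentage points

Naive respondent-only estimate (weights = respondent counts):
  (280/880)×46 + (360/880)×61.9 + (240/880)×76.1 = 60.7136%
Reweighting by population education level shares:
  0.39×46 + 0.27×61.9 + 0.34×76.1 = 60.527%
Difference = 60.527 − 60.7136 = -0.1866 pp.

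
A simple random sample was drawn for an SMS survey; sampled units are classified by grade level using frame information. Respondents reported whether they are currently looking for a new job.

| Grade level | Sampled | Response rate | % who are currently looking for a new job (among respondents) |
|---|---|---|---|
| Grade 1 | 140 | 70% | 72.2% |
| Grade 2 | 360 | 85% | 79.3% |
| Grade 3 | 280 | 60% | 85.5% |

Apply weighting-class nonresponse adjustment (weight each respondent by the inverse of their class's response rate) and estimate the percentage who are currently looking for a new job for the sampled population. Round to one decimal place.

Weighting each respondent by the inverse class response rate inflates each class back to its sampled size, so the class weight is n_sampled:
  Grade 1: 140 × 72.2 = 10,108
  Grade 2: 360 × 79.3 = 28,548
  Grade 3: 280 × 85.5 = 23,940
Adjusted estimate = 62,596 / 780 = 80.2513 → 80.3%.

80.3%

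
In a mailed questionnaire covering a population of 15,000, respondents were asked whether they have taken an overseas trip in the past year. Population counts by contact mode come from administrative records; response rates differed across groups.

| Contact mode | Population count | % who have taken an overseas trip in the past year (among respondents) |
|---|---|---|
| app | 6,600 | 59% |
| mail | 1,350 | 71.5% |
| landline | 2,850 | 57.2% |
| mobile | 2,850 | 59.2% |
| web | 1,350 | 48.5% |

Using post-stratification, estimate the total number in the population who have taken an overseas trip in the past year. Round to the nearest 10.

Each cell contributes its population count × the respondent rate:
  app: 6,600 × 59% = 3894
  mail: 1,350 × 71.5% = 965.25
  landline: 2,850 × 57.2% = 1630.2
  mobile: 2,850 × 59.2% = 1687.2
  web: 1,350 × 48.5% = 654.75
Estimated total = 8831.4 → 8,830.

8,830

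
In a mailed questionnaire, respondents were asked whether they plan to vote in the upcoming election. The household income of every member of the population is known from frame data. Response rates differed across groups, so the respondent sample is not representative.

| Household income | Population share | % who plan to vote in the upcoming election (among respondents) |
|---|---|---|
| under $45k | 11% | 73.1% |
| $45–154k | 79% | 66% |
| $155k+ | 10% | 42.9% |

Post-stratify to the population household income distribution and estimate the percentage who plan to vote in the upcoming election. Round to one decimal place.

Weight each group's respondent value by its population share:
  under $45k: 0.11 × 73.1 = 8.041
  $45–154k: 0.79 × 66 = 52.14
  $155k+: 0.1 × 42.9 = 4.29
Post-stratified estimate = 64.471 → 64.5%.

64.5%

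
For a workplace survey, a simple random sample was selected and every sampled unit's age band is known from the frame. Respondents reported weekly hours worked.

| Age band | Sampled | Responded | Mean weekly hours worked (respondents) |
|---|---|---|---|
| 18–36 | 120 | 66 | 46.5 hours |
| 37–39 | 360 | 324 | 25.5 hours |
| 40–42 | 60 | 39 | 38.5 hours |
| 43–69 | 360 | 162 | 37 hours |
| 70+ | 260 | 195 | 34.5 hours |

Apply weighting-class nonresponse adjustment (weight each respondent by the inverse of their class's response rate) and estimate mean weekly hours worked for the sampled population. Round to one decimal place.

Class response rates: 18–36 66/120 = 55%, 37–39 324/360 = 90%, 40–42 39/60 = 65%, 43–69 162/360 = 45%, 70+ 195/260 = 75%.
With weight = n_sampled/n_responded per class, the weighted class total is n_sampled:
  18–36: 120 × 46.5 = 5580
  37–39: 360 × 25.5 = 9180
  40–42: 60 × 38.5 = 2310
  43–69: 360 × 37 = 13,320
  70+: 260 × 34.5 = 8970
Adjusted estimate = 39,360 / 1,160 = 33.931 → 33.9.

33.9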